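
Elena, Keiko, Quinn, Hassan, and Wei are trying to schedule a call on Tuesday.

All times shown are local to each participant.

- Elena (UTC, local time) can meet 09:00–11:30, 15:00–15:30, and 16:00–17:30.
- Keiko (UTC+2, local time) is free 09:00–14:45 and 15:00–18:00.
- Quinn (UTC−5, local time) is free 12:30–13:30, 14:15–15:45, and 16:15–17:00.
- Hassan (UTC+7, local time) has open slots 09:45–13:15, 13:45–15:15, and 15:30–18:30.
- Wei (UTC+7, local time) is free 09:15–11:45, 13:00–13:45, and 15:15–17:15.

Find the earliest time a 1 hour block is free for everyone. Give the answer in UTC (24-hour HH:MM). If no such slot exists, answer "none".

Elena → UTC: 09:00–11:30, 15:00–15:30, 16:00–17:30.
Keiko → UTC: 07:00–12:45, 13:00–16:00.
Quinn → UTC: 17:30–18:30, 19:15–20:45, 21:15–22:00.
Hassan → UTC: 02:45–06:15, 06:45–08:15, 08:30–11:30.
Wei → UTC: 02:15–04:45, 06:00–06:45, 08:15–10:15.
Elena ∩ Keiko: 09:00–11:30, 15:00–15:30.
Elena ∩ Keiko ∩ Quinn: (none).
Elena ∩ Keiko ∩ Quinn ∩ Hassan: (none).
Elena ∩ Keiko ∩ Quinn ∩ Hassan ∩ Wei: (none).
Windows ≥ 60 min: (none).

none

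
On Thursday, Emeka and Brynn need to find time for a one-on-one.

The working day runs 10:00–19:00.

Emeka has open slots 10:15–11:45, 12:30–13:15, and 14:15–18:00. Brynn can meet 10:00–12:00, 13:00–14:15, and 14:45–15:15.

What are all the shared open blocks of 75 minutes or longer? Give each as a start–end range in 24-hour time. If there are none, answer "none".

10:15–11:45

Emeka ∩ Brynn: 10:15–11:45, 13:00–13:15, 14:45–15:15.
Windows ≥ 75 min: 10:15–11:45.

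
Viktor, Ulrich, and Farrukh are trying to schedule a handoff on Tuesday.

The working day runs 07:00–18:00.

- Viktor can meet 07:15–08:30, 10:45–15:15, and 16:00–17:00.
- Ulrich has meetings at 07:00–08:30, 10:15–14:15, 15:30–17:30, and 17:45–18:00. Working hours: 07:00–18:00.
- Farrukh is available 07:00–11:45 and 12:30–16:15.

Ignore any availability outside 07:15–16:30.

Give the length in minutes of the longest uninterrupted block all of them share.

60 minutes

Ulrich free within 07:00–18:00: 08:30–10:15, 14:15–15:30, 17:30–17:45.
Viktor ∩ Ulrich: 14:15–15:15.
Viktor ∩ Ulrich ∩ Farrukh: 14:15–15:15.
Restricted to 07:15–16:30: 14:15–15:15.
Single common window of 60 minutes.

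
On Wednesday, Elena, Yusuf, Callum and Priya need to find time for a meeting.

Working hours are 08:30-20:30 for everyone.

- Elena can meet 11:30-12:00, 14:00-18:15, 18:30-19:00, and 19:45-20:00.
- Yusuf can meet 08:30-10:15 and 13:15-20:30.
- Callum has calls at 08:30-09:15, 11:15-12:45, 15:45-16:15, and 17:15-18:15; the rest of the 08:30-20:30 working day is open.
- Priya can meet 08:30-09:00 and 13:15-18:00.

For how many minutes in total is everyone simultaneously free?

165 minutes

Callum free within 08:30–20:30: 09:15–11:15, 12:45–15:45, 16:15–17:15, 18:15–20:30.
Elena ∩ Yusuf: 14:00–18:15, 18:30–19:00, 19:45–20:00.
Elena ∩ Yusuf ∩ Callum: 14:00–15:45, 16:15–17:15, 18:30–19:00, 19:45–20:00.
Elena ∩ Yusuf ∩ Callum ∩ Priya: 14:00–15:45, 16:15–17:15.
Total common minutes: 105 + 60 = 165.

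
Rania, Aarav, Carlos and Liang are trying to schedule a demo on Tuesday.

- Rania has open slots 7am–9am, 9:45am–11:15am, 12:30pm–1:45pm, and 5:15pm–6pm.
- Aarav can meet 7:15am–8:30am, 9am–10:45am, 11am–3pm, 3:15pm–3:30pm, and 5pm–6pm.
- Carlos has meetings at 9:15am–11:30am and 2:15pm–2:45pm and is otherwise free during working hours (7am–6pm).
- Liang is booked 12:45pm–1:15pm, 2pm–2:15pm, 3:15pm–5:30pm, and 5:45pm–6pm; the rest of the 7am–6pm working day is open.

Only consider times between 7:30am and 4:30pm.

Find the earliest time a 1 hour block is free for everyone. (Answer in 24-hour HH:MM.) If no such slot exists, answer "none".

07:30

Carlos free within 07:00–18:00: 07:00–09:15, 11:30–14:15, 14:45–18:00.
Liang free within 07:00–18:00: 07:00–12:45, 13:15–14:00, 14:15–15:15, 17:30–17:45.
Rania ∩ Aarav: 07:15–08:30, 09:45–10:45, 11:00–11:15, 12:30–13:45, 17:15–18:00.
Rania ∩ Aarav ∩ Carlos: 07:15–08:30, 12:30–13:45, 17:15–18:00.
Rania ∩ Aarav ∩ Carlos ∩ Liang: 07:15–08:30, 12:30–12:45, 13:15–13:45, 17:30–17:45.
Restricted to 07:30–16:30: 07:30–08:30, 12:30–12:45, 13:15–13:45.
Windows ≥ 60 min: 07:30–08:30.
Earliest such window starts at 07:30.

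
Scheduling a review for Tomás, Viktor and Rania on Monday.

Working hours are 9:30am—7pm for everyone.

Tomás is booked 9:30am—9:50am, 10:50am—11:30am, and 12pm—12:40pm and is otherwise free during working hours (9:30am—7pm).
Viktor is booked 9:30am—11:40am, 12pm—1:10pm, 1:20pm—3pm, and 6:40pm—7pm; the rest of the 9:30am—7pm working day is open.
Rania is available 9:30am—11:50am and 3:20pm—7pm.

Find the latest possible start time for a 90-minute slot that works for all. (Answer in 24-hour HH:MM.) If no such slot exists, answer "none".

17:10

Tomás free within 09:30–19:00: 09:50–10:50, 11:30–12:00, 12:40–19:00.
Viktor free within 09:30–19:00: 11:40–12:00, 13:10–13:20, 15:00–18:40.
Tomás ∩ Viktor: 11:40–12:00, 13:10–13:20, 15:00–18:40.
Tomás ∩ Viktor ∩ Rania: 11:40–11:50, 15:20–18:40.
Windows ≥ 90 min: 15:20–18:40.
Latest start in the last window 15:20–18:40 is 18:40 − 90 min = 17:10.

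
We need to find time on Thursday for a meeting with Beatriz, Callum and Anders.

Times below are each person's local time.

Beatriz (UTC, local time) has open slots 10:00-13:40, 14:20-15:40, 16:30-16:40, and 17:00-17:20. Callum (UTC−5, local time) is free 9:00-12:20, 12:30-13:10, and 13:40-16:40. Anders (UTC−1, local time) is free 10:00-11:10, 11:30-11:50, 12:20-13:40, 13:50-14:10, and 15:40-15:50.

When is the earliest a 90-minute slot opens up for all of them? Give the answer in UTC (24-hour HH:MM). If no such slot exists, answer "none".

none

Beatriz → UTC: 10:00–13:40, 14:20–15:40, 16:30–16:40, 17:00–17:20.
Callum → UTC: 14:00–17:20, 17:30–18:10, 18:40–21:40.
Anders → UTC: 11:00–12:10, 12:30–12:50, 13:20–14:40, 14:50–15:10, 16:40–16:50.
Beatriz ∩ Callum: 14:20–15:40, 16:30–16:40, 17:00–17:20.
Beatriz ∩ Callum ∩ Anders: 14:20–14:40, 14:50–15:10.
Windows ≥ 90 min: (none).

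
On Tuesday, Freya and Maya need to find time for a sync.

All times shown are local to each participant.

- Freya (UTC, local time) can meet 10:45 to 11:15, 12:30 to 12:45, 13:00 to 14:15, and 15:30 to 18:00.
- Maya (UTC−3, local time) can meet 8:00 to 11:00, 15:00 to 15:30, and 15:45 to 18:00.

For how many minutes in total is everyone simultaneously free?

90 minutes

Freya → UTC: 10:45–11:15, 12:30–12:45, 13:00–14:15, 15:30–18:00.
Maya → UTC: 11:00–14:00, 18:00–18:30, 18:45–21:00.
Freya ∩ Maya: 11:00–11:15, 12:30–12:45, 13:00–14:00.
Total common minutes: 15 + 15 + 60 = 90.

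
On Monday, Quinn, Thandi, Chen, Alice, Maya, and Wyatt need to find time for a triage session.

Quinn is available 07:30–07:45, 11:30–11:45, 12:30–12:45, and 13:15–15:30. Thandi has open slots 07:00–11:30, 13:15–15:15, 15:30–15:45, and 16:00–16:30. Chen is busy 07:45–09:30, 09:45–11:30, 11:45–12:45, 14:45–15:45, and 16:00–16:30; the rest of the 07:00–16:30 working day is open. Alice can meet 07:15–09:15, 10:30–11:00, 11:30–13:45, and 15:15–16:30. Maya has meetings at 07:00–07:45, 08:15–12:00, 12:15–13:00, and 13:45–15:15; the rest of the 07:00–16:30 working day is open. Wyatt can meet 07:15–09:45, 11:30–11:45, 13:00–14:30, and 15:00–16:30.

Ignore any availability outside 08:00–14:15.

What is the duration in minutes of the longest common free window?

30 minutes

Chen free within 07:00–16:30: 07:00–07:45, 09:30–09:45, 11:30–11:45, 12:45–14:45, 15:45–16:00.
Maya free within 07:00–16:30: 07:45–08:15, 12:00–12:15, 13:00–13:45, 15:15–16:30.
Quinn ∩ Thandi: 07:30–07:45, 13:15–15:15.
Quinn ∩ Thandi ∩ Chen: 07:30–07:45, 13:15–14:45.
Quinn ∩ Thandi ∩ Chen ∩ Alice: 07:30–07:45, 13:15–13:45.
Quinn ∩ Thandi ∩ Chen ∩ Alice ∩ Maya: 13:15–13:45.
Quinn ∩ Thandi ∩ Chen ∩ Alice ∩ Maya ∩ Wyatt: 13:15–13:45.
Restricted to 08:00–14:15: 13:15–13:45.
Single common window of 30 minutes.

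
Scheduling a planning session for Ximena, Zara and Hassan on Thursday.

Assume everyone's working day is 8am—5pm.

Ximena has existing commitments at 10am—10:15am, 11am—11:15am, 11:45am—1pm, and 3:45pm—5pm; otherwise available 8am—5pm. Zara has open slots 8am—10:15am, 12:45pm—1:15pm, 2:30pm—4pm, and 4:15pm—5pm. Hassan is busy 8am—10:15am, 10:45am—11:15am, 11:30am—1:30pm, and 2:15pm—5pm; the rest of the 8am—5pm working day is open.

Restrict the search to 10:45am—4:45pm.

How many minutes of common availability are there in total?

Ximena free within 08:00–17:00: 08:00–10:00, 10:15–11:00, 11:15–11:45, 13:00–15:45.
Hassan free within 08:00–17:00: 10:15–10:45, 11:15–11:30, 13:30–14:15.
Ximena ∩ Zara: 08:00–10:00, 13:00–13:15, 14:30–15:45.
Ximena ∩ Zara ∩ Hassan: (none).
Restricted to 10:45–16:45: (none).
Total common minutes: 0.

0 minutes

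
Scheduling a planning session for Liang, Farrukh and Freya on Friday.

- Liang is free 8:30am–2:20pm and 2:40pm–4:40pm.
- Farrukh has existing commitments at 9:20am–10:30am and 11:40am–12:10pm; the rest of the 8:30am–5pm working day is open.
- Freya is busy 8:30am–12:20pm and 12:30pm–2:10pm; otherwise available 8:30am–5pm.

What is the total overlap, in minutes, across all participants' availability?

Farrukh free within 08:30–17:00: 08:30–09:20, 10:30–11:40, 12:10–17:00.
Freya free within 08:30–17:00: 12:20–12:30, 14:10–17:00.
Liang ∩ Farrukh: 08:30–09:20, 10:30–11:40, 12:10–14:20, 14:40–16:40.
Liang ∩ Farrukh ∩ Freya: 12:20–12:30, 14:10–14:20, 14:40–16:40.
Total common minutes: 10 + 10 + 120 = 140.

140 minutes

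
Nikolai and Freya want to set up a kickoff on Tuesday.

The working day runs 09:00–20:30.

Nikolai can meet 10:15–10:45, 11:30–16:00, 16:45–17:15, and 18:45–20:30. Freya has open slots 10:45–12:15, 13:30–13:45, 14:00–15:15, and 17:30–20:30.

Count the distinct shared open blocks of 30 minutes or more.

Nikolai ∩ Freya: 11:30–12:15, 13:30–13:45, 14:00–15:15, 18:45–20:30.
Windows ≥ 30 min: 11:30–12:15, 14:00–15:15, 18:45–20:30.
That's 3 windows.

3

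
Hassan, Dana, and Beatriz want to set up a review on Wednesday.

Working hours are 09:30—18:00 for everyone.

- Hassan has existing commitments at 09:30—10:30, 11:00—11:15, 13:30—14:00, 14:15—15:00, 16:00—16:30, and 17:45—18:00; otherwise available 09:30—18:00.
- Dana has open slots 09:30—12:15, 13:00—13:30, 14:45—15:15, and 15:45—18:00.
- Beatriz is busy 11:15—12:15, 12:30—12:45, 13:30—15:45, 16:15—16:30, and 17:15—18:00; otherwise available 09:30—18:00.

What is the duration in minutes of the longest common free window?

45 minutes

Hassan free within 09:30–18:00: 10:30–11:00, 11:15–13:30, 14:00–14:15, 15:00–16:00, 16:30–17:45.
Beatriz free within 09:30–18:00: 09:30–11:15, 12:15–12:30, 12:45–13:30, 15:45–16:15, 16:30–17:15.
Hassan ∩ Dana: 10:30–11:00, 11:15–12:15, 13:00–13:30, 15:00–15:15, 15:45–16:00, 16:30–17:45.
Hassan ∩ Dana ∩ Beatriz: 10:30–11:00, 13:00–13:30, 15:45–16:00, 16:30–17:15.
Common window lengths: 30, 30, 15, 45 min; longest is 45.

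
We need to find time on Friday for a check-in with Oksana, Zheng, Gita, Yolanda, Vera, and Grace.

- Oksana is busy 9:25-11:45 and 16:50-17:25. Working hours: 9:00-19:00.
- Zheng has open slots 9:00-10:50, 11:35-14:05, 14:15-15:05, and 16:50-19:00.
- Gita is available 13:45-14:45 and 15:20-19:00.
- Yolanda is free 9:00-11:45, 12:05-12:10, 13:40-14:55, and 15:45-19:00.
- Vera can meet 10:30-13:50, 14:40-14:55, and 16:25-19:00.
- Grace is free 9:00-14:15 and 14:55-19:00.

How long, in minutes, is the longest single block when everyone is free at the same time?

Oksana free within 09:00–19:00: 09:00–09:25, 11:45–16:50, 17:25–19:00.
Oksana ∩ Zheng: 09:00–09:25, 11:45–14:05, 14:15–15:05, 17:25–19:00.
Oksana ∩ Zheng ∩ Gita: 13:45–14:05, 14:15–14:45, 17:25–19:00.
Oksana ∩ Zheng ∩ Gita ∩ Yolanda: 13:45–14:05, 14:15–14:45, 17:25–19:00.
Oksana ∩ Zheng ∩ Gita ∩ Yolanda ∩ Vera: 13:45–13:50, 14:40–14:45, 17:25–19:00.
Oksana ∩ Zheng ∩ Gita ∩ Yolanda ∩ Vera ∩ Grace: 13:45–13:50, 17:25–19:00.
Common window lengths: 5, 95 min; longest is 95.

95 minutes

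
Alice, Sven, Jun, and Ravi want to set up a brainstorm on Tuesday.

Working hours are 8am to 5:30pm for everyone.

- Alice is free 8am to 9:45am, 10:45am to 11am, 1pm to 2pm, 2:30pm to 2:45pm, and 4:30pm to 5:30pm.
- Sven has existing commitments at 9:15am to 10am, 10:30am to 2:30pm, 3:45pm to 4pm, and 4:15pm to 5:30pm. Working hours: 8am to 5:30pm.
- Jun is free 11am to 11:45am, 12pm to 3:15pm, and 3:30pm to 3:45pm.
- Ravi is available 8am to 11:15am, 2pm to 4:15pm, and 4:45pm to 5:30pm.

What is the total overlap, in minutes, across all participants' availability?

15 minutes

Sven free within 08:00–17:30: 08:00–09:15, 10:00–10:30, 14:30–15:45, 16:00–16:15.
Alice ∩ Sven: 08:00–09:15, 14:30–14:45.
Alice ∩ Sven ∩ Jun: 14:30–14:45.
Alice ∩ Sven ∩ Jun ∩ Ravi: 14:30–14:45.
Total common minutes: 15.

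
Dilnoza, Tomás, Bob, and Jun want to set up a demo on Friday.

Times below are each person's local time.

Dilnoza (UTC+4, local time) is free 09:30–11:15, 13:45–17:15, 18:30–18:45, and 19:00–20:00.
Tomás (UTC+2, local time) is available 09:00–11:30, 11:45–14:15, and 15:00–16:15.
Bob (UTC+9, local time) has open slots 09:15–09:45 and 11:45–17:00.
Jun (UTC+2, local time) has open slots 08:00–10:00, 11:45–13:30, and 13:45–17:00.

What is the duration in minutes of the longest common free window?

Dilnoza → UTC: 05:30–07:15, 09:45–13:15, 14:30–14:45, 15:00–16:00.
Tomás → UTC: 07:00–09:30, 09:45–12:15, 13:00–14:15.
Bob → UTC: 00:15–00:45, 02:45–08:00.
Jun → UTC: 06:00–08:00, 09:45–11:30, 11:45–15:00.
Dilnoza ∩ Tomás: 07:00–07:15, 09:45–12:15, 13:00–13:15.
Dilnoza ∩ Tomás ∩ Bob: 07:00–07:15.
Dilnoza ∩ Tomás ∩ Bob ∩ Jun: 07:00–07:15.
Single common window of 15 minutes.

15 minutes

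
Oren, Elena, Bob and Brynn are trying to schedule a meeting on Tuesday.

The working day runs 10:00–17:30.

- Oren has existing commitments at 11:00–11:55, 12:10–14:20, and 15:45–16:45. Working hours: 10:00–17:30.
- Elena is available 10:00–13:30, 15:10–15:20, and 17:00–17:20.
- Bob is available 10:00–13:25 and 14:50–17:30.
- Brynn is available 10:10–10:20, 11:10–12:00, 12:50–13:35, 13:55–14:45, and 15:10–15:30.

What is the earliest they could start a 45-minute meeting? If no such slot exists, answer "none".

none

Oren free within 10:00–17:30: 10:00–11:00, 11:55–12:10, 14:20–15:45, 16:45–17:30.
Oren ∩ Elena: 10:00–11:00, 11:55–12:10, 15:10–15:20, 17:00–17:20.
Oren ∩ Elena ∩ Bob: 10:00–11:00, 11:55–12:10, 15:10–15:20, 17:00–17:20.
Oren ∩ Elena ∩ Bob ∩ Brynn: 10:10–10:20, 11:55–12:00, 15:10–15:20.
Windows ≥ 45 min: (none).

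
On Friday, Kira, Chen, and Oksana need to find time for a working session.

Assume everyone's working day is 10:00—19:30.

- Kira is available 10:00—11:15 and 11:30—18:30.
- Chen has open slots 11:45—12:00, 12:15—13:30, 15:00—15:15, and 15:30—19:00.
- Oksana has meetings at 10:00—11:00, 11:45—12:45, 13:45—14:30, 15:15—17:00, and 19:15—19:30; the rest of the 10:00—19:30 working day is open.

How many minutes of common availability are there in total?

150 minutes

Oksana free within 10:00–19:30: 11:00–11:45, 12:45–13:45, 14:30–15:15, 17:00–19:15.
Kira ∩ Chen: 11:45–12:00, 12:15–13:30, 15:00–15:15, 15:30–18:30.
Kira ∩ Chen ∩ Oksana: 12:45–13:30, 15:00–15:15, 17:00–18:30.
Total common minutes: 45 + 15 + 90 = 150.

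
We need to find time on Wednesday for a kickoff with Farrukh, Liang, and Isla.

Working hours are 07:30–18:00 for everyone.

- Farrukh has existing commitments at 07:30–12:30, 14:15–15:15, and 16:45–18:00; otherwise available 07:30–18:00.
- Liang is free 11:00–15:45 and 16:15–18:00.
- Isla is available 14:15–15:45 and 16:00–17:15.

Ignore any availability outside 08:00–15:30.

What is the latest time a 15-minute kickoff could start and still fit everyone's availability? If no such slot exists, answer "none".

Farrukh free within 07:30–18:00: 12:30–14:15, 15:15–16:45.
Farrukh ∩ Liang: 12:30–14:15, 15:15–15:45, 16:15–16:45.
Farrukh ∩ Liang ∩ Isla: 15:15–15:45, 16:15–16:45.
Restricted to 08:00–15:30: 15:15–15:30.
Windows ≥ 15 min: 15:15–15:30.
Latest start in the last window 15:15–15:30 is 15:30 − 15 min = 15:15.

15:15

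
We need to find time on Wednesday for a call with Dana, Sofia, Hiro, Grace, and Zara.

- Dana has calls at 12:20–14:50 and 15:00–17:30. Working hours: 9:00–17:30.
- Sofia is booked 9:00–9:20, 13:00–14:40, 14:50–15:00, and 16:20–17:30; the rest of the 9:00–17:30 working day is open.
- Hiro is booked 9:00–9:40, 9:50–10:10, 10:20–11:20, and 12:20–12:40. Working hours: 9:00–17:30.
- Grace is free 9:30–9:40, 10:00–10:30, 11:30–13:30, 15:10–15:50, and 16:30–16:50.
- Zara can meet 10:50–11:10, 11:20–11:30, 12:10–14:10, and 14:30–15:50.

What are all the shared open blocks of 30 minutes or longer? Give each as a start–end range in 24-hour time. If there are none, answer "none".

Dana free within 09:00–17:30: 09:00–12:20, 14:50–15:00.
Sofia free within 09:00–17:30: 09:20–13:00, 14:40–14:50, 15:00–16:20.
Hiro free within 09:00–17:30: 09:40–09:50, 10:10–10:20, 11:20–12:20, 12:40–17:30.
Dana ∩ Sofia: 09:20–12:20.
Dana ∩ Sofia ∩ Hiro: 09:40–09:50, 10:10–10:20, 11:20–12:20.
Dana ∩ Sofia ∩ Hiro ∩ Grace: 10:10–10:20, 11:30–12:20.
Dana ∩ Sofia ∩ Hiro ∩ Grace ∩ Zara: 12:10–12:20.
Windows ≥ 30 min: (none).

none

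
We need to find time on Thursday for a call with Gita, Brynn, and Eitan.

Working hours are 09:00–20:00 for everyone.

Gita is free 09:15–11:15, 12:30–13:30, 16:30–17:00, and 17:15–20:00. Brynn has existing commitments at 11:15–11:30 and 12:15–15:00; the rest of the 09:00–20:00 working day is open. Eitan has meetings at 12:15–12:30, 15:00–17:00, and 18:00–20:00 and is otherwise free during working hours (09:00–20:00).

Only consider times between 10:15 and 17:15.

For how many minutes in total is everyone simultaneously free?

60 minutes

Brynn free within 09:00–20:00: 09:00–11:15, 11:30–12:15, 15:00–20:00.
Eitan free within 09:00–20:00: 09:00–12:15, 12:30–15:00, 17:00–18:00.
Gita ∩ Brynn: 09:15–11:15, 16:30–17:00, 17:15–20:00.
Gita ∩ Brynn ∩ Eitan: 09:15–11:15, 17:15–18:00.
Restricted to 10:15–17:15: 10:15–11:15.
Total common minutes: 60.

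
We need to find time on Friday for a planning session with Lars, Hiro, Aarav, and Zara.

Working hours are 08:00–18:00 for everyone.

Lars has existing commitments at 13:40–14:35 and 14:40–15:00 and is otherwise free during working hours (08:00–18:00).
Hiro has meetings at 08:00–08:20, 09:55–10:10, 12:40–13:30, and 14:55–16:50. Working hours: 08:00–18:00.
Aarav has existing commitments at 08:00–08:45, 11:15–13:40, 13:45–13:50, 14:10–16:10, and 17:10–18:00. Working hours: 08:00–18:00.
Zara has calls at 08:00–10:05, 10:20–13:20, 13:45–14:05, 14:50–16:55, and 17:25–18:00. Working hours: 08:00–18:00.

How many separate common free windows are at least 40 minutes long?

0

Lars free within 08:00–18:00: 08:00–13:40, 14:35–14:40, 15:00–18:00.
Hiro free within 08:00–18:00: 08:20–09:55, 10:10–12:40, 13:30–14:55, 16:50–18:00.
Aarav free within 08:00–18:00: 08:45–11:15, 13:40–13:45, 13:50–14:10, 16:10–17:10.
Zara free within 08:00–18:00: 10:05–10:20, 13:20–13:45, 14:05–14:50, 16:55–17:25.
Lars ∩ Hiro: 08:20–09:55, 10:10–12:40, 13:30–13:40, 14:35–14:40, 16:50–18:00.
Lars ∩ Hiro ∩ Aarav: 08:45–09:55, 10:10–11:15, 16:50–17:10.
Lars ∩ Hiro ∩ Aarav ∩ Zara: 10:10–10:20, 16:55–17:10.
Windows ≥ 40 min: (none).
That's 0 windows.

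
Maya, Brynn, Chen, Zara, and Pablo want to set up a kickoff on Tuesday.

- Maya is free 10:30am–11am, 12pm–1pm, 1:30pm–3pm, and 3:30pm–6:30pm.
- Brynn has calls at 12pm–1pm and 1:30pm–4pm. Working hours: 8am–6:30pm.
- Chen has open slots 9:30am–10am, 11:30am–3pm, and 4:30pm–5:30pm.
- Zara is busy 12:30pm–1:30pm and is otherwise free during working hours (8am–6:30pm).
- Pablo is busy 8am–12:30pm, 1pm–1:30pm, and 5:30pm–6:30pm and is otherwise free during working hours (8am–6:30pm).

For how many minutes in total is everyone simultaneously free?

60 minutes

Brynn free within 08:00–18:30: 08:00–12:00, 13:00–13:30, 16:00–18:30.
Zara free within 08:00–18:30: 08:00–12:30, 13:30–18:30.
Pablo free within 08:00–18:30: 12:30–13:00, 13:30–17:30.
Maya ∩ Brynn: 10:30–11:00, 16:00–18:30.
Maya ∩ Brynn ∩ Chen: 16:30–17:30.
Maya ∩ Brynn ∩ Chen ∩ Zara: 16:30–17:30.
Maya ∩ Brynn ∩ Chen ∩ Zara ∩ Pablo: 16:30–17:30.
Total common minutes: 60.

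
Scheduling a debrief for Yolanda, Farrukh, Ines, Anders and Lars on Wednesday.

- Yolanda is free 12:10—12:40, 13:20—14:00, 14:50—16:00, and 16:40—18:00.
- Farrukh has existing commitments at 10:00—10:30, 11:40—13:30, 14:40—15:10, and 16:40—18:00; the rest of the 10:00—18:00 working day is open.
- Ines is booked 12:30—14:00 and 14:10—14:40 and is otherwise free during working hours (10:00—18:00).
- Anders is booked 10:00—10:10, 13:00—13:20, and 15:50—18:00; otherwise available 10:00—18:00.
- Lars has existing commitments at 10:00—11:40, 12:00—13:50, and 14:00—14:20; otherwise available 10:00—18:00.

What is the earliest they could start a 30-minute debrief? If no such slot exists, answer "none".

Farrukh free within 10:00–18:00: 10:30–11:40, 13:30–14:40, 15:10–16:40.
Ines free within 10:00–18:00: 10:00–12:30, 14:00–14:10, 14:40–18:00.
Anders free within 10:00–18:00: 10:10–13:00, 13:20–15:50.
Lars free within 10:00–18:00: 11:40–12:00, 13:50–14:00, 14:20–18:00.
Yolanda ∩ Farrukh: 13:30–14:00, 15:10–16:00.
Yolanda ∩ Farrukh ∩ Ines: 15:10–16:00.
Yolanda ∩ Farrukh ∩ Ines ∩ Anders: 15:10–15:50.
Yolanda ∩ Farrukh ∩ Ines ∩ Anders ∩ Lars: 15:10–15:50.
Windows ≥ 30 min: 15:10–15:50.
Earliest such window starts at 15:10.

15:10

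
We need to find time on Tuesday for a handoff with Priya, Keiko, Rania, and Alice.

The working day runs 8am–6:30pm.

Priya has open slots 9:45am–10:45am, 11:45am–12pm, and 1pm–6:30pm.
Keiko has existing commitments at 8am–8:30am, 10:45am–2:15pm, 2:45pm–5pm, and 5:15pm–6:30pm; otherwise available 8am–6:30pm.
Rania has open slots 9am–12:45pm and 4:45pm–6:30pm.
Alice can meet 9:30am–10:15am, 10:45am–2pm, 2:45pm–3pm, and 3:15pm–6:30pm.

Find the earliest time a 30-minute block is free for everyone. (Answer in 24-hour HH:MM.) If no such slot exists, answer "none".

Keiko free within 08:00–18:30: 08:30–10:45, 14:15–14:45, 17:00–17:15.
Priya ∩ Keiko: 09:45–10:45, 14:15–14:45, 17:00–17:15.
Priya ∩ Keiko ∩ Rania: 09:45–10:45, 17:00–17:15.
Priya ∩ Keiko ∩ Rania ∩ Alice: 09:45–10:15, 17:00–17:15.
Windows ≥ 30 min: 09:45–10:15.
Earliest such window starts at 09:45.

09:45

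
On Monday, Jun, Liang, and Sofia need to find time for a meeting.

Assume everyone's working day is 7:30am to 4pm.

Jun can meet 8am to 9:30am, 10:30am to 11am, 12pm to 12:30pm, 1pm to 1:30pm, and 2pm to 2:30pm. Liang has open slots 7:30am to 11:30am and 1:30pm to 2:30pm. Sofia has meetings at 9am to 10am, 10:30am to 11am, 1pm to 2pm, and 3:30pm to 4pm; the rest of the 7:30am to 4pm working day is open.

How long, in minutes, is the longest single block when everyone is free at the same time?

Sofia free within 07:30–16:00: 07:30–09:00, 10:00–10:30, 11:00–13:00, 14:00–15:30.
Jun ∩ Liang: 08:00–09:30, 10:30–11:00, 14:00–14:30.
Jun ∩ Liang ∩ Sofia: 08:00–09:00, 14:00–14:30.
Common window lengths: 60, 30 min; longest is 60.

60 minutes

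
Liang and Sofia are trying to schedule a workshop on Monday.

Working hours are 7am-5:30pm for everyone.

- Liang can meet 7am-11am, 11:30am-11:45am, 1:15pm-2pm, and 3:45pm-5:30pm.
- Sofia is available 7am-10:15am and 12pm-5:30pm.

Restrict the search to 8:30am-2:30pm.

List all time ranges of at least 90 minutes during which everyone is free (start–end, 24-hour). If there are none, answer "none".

Liang ∩ Sofia: 07:00–10:15, 13:15–14:00, 15:45–17:30.
Restricted to 08:30–14:30: 08:30–10:15, 13:15–14:00.
Windows ≥ 90 min: 08:30–10:15.

08:30–10:15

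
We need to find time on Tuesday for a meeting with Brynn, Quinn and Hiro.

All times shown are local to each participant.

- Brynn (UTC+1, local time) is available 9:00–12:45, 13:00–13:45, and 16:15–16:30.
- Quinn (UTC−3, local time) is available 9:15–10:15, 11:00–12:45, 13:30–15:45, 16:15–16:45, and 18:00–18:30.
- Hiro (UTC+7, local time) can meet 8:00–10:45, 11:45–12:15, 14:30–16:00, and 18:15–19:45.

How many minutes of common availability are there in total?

Brynn → UTC: 08:00–11:45, 12:00–12:45, 15:15–15:30.
Quinn → UTC: 12:15–13:15, 14:00–15:45, 16:30–18:45, 19:15–19:45, 21:00–21:30.
Hiro → UTC: 01:00–03:45, 04:45–05:15, 07:30–09:00, 11:15–12:45.
Brynn ∩ Quinn: 12:15–12:45, 15:15–15:30.
Brynn ∩ Quinn ∩ Hiro: 12:15–12:45.
Total common minutes: 30.

30 minutes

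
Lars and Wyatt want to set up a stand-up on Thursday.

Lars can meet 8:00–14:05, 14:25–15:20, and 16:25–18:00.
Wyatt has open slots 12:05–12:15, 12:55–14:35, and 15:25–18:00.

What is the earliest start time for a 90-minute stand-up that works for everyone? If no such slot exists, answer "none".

Lars ∩ Wyatt: 12:05–12:15, 12:55–14:05, 14:25–14:35, 16:25–18:00.
Windows ≥ 90 min: 16:25–18:00.
Earliest such window starts at 16:25.

16:25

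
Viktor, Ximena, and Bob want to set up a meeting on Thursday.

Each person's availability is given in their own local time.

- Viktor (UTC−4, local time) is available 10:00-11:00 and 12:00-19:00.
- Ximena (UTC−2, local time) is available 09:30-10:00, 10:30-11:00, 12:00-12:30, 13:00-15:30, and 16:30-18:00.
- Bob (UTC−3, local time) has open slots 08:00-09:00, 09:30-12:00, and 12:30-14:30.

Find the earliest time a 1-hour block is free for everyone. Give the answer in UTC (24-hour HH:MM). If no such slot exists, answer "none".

16:00

Viktor → UTC: 14:00–15:00, 16:00–23:00.
Ximena → UTC: 11:30–12:00, 12:30–13:00, 14:00–14:30, 15:00–17:30, 18:30–20:00.
Bob → UTC: 11:00–12:00, 12:30–15:00, 15:30–17:30.
Viktor ∩ Ximena: 14:00–14:30, 16:00–17:30, 18:30–20:00.
Viktor ∩ Ximena ∩ Bob: 14:00–14:30, 16:00–17:30.
Windows ≥ 60 min: 16:00–17:30.
Earliest such window starts at 16:00.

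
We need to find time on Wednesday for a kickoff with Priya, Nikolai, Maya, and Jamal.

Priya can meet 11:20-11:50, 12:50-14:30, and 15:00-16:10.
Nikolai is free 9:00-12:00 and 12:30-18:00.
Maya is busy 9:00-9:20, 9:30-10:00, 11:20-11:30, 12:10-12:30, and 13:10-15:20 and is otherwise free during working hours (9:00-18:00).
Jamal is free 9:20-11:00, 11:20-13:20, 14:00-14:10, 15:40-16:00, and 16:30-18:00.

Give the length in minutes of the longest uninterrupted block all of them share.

20 minutes

Maya free within 09:00–18:00: 09:20–09:30, 10:00–11:20, 11:30–12:10, 12:30–13:10, 15:20–18:00.
Priya ∩ Nikolai: 11:20–11:50, 12:50–14:30, 15:00–16:10.
Priya ∩ Nikolai ∩ Maya: 11:30–11:50, 12:50–13:10, 15:20–16:10.
Priya ∩ Nikolai ∩ Maya ∩ Jamal: 11:30–11:50, 12:50–13:10, 15:40–16:00.
Common window lengths: 20, 20, 20 min; longest is 20.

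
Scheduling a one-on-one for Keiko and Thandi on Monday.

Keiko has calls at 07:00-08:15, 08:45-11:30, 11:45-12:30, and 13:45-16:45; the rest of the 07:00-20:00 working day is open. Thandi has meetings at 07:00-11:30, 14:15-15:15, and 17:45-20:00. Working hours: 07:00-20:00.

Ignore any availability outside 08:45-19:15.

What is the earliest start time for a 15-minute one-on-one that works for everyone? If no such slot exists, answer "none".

Keiko free within 07:00–20:00: 08:15–08:45, 11:30–11:45, 12:30–13:45, 16:45–20:00.
Thandi free within 07:00–20:00: 11:30–14:15, 15:15–17:45.
Keiko ∩ Thandi: 11:30–11:45, 12:30–13:45, 16:45–17:45.
Restricted to 08:45–19:15: 11:30–11:45, 12:30–13:45, 16:45–17:45.
Windows ≥ 15 min: 11:30–11:45, 12:30–13:45, 16:45–17:45.
Earliest such window starts at 11:30.

11:30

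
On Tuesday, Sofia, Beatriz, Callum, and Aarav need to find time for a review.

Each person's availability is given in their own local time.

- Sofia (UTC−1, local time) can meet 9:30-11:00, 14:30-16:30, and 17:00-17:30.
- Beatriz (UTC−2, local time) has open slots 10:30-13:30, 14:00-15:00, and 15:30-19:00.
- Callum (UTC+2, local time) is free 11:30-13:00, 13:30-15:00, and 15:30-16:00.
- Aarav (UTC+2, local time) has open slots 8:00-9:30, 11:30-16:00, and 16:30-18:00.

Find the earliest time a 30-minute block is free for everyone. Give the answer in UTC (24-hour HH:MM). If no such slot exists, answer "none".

none

Sofia → UTC: 10:30–12:00, 15:30–17:30, 18:00–18:30.
Beatriz → UTC: 12:30–15:30, 16:00–17:00, 17:30–21:00.
Callum → UTC: 09:30–11:00, 11:30–13:00, 13:30–14:00.
Aarav → UTC: 06:00–07:30, 09:30–14:00, 14:30–16:00.
Sofia ∩ Beatriz: 16:00–17:00, 18:00–18:30.
Sofia ∩ Beatriz ∩ Callum: (none).
Sofia ∩ Beatriz ∩ Callum ∩ Aarav: (none).
Windows ≥ 30 min: (none).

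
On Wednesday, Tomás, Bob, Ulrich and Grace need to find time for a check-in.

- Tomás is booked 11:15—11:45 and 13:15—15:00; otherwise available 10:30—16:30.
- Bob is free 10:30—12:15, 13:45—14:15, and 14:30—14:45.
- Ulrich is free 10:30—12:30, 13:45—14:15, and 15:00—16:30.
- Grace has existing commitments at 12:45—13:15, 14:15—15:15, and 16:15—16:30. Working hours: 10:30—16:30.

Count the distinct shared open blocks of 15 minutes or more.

2

Tomás free within 10:30–16:30: 10:30–11:15, 11:45–13:15, 15:00–16:30.
Grace free within 10:30–16:30: 10:30–12:45, 13:15–14:15, 15:15–16:15.
Tomás ∩ Bob: 10:30–11:15, 11:45–12:15.
Tomás ∩ Bob ∩ Ulrich: 10:30–11:15, 11:45–12:15.
Tomás ∩ Bob ∩ Ulrich ∩ Grace: 10:30–11:15, 11:45–12:15.
Windows ≥ 15 min: 10:30–11:15, 11:45–12:15.
That's 2 windows.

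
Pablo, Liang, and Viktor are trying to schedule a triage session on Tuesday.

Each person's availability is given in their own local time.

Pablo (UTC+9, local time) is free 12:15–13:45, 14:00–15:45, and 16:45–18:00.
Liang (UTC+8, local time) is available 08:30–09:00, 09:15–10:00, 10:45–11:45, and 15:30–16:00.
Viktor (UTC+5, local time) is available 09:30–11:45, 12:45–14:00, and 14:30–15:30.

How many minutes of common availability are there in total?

15 minutes

Pablo → UTC: 03:15–04:45, 05:00–06:45, 07:45–09:00.
Liang → UTC: 00:30–01:00, 01:15–02:00, 02:45–03:45, 07:30–08:00.
Viktor → UTC: 04:30–06:45, 07:45–09:00, 09:30–10:30.
Pablo ∩ Liang: 03:15–03:45, 07:45–08:00.
Pablo ∩ Liang ∩ Viktor: 07:45–08:00.
Total common minutes: 15.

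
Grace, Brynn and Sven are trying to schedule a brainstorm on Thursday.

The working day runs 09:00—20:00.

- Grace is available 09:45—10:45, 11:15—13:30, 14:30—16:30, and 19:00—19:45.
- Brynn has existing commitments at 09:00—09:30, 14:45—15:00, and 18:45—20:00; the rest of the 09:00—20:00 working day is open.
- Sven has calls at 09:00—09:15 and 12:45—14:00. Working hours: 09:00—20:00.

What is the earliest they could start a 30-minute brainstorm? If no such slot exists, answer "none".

Brynn free within 09:00–20:00: 09:30–14:45, 15:00–18:45.
Sven free within 09:00–20:00: 09:15–12:45, 14:00–20:00.
Grace ∩ Brynn: 09:45–10:45, 11:15–13:30, 14:30–14:45, 15:00–16:30.
Grace ∩ Brynn ∩ Sven: 09:45–10:45, 11:15–12:45, 14:30–14:45, 15:00–16:30.
Windows ≥ 30 min: 09:45–10:45, 11:15–12:45, 15:00–16:30.
Earliest such window starts at 09:45.

09:45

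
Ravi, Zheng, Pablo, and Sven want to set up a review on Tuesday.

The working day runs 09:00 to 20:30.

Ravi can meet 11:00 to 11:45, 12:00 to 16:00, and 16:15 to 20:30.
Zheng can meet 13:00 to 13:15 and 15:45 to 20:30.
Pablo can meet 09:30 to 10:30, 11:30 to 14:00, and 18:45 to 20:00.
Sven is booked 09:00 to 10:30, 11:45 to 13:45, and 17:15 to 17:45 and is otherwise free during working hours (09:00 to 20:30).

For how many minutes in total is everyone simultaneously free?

75 minutes

Sven free within 09:00–20:30: 10:30–11:45, 13:45–17:15, 17:45–20:30.
Ravi ∩ Zheng: 13:00–13:15, 15:45–16:00, 16:15–20:30.
Ravi ∩ Zheng ∩ Pablo: 13:00–13:15, 18:45–20:00.
Ravi ∩ Zheng ∩ Pablo ∩ Sven: 18:45–20:00.
Total common minutes: 75.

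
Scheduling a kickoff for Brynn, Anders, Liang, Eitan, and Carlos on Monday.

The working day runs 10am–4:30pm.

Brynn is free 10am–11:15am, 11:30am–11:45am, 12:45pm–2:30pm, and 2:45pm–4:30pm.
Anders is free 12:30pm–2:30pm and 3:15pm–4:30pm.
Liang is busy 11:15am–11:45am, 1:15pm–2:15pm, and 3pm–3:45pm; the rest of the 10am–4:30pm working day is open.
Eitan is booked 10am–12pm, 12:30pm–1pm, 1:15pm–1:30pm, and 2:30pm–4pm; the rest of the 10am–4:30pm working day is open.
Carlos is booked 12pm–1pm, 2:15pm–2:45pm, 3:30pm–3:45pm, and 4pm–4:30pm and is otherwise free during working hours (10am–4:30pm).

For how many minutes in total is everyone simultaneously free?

15 minutes

Liang free within 10:00–16:30: 10:00–11:15, 11:45–13:15, 14:15–15:00, 15:45–16:30.
Eitan free within 10:00–16:30: 12:00–12:30, 13:00–13:15, 13:30–14:30, 16:00–16:30.
Carlos free within 10:00–16:30: 10:00–12:00, 13:00–14:15, 14:45–15:30, 15:45–16:00.
Brynn ∩ Anders: 12:45–14:30, 15:15–16:30.
Brynn ∩ Anders ∩ Liang: 12:45–13:15, 14:15–14:30, 15:45–16:30.
Brynn ∩ Anders ∩ Liang ∩ Eitan: 13:00–13:15, 14:15–14:30, 16:00–16:30.
Brynn ∩ Anders ∩ Liang ∩ Eitan ∩ Carlos: 13:00–13:15.
Total common minutes: 15.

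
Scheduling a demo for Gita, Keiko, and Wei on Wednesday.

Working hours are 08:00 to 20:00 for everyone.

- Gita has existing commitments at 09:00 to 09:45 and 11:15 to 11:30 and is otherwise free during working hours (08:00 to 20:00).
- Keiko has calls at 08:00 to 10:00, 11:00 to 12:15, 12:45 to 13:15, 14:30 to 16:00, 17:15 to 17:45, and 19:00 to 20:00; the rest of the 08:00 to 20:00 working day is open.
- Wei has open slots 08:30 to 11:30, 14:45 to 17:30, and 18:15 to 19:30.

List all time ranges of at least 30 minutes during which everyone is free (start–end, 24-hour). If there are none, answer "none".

10:00–11:00, 16:00–17:15, 18:15–19:00

Gita free within 08:00–20:00: 08:00–09:00, 09:45–11:15, 11:30–20:00.
Keiko free within 08:00–20:00: 10:00–11:00, 12:15–12:45, 13:15–14:30, 16:00–17:15, 17:45–19:00.
Gita ∩ Keiko: 10:00–11:00, 12:15–12:45, 13:15–14:30, 16:00–17:15, 17:45–19:00.
Gita ∩ Keiko ∩ Wei: 10:00–11:00, 16:00–17:15, 18:15–19:00.
Windows ≥ 30 min: 10:00–11:00, 16:00–17:15, 18:15–19:00.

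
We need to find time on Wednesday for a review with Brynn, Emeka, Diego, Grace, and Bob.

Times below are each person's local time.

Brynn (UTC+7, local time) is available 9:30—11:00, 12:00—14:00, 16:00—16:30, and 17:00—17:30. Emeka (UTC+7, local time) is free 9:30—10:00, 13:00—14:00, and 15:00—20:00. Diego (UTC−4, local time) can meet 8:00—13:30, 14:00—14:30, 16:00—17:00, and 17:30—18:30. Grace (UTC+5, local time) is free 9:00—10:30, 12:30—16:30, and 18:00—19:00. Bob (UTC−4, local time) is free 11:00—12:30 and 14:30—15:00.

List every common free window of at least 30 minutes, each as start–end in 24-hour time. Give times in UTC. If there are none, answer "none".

Brynn → UTC: 02:30–04:00, 05:00–07:00, 09:00–09:30, 10:00–10:30.
Emeka → UTC: 02:30–03:00, 06:00–07:00, 08:00–13:00.
Diego → UTC: 12:00–17:30, 18:00–18:30, 20:00–21:00, 21:30–22:30.
Grace → UTC: 04:00–05:30, 07:30–11:30, 13:00–14:00.
Bob → UTC: 15:00–16:30, 18:30–19:00.
Brynn ∩ Emeka: 02:30–03:00, 06:00–07:00, 09:00–09:30, 10:00–10:30.
Brynn ∩ Emeka ∩ Diego: (none).
Brynn ∩ Emeka ∩ Diego ∩ Grace: (none).
Brynn ∩ Emeka ∩ Diego ∩ Grace ∩ Bob: (none).
Windows ≥ 30 min: (none).

none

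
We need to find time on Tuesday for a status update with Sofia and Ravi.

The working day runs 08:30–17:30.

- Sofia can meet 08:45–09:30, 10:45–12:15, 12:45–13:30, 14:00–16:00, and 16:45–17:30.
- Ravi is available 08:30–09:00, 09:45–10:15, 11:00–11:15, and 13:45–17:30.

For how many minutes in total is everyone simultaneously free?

Sofia ∩ Ravi: 08:45–09:00, 11:00–11:15, 14:00–16:00, 16:45–17:30.
Total common minutes: 15 + 15 + 120 + 45 = 195.

195 minutes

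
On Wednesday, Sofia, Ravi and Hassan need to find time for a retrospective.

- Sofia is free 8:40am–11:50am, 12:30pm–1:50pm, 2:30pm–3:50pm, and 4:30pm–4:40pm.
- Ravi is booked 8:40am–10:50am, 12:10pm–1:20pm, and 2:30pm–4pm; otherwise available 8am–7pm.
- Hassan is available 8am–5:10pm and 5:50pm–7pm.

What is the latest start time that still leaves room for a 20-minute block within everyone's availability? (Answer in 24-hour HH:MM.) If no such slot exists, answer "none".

13:30

Ravi free within 08:00–19:00: 08:00–08:40, 10:50–12:10, 13:20–14:30, 16:00–19:00.
Sofia ∩ Ravi: 10:50–11:50, 13:20–13:50, 16:30–16:40.
Sofia ∩ Ravi ∩ Hassan: 10:50–11:50, 13:20–13:50, 16:30–16:40.
Windows ≥ 20 min: 10:50–11:50, 13:20–13:50.
Latest start in the last window 13:20–13:50 is 13:50 − 20 min = 13:30.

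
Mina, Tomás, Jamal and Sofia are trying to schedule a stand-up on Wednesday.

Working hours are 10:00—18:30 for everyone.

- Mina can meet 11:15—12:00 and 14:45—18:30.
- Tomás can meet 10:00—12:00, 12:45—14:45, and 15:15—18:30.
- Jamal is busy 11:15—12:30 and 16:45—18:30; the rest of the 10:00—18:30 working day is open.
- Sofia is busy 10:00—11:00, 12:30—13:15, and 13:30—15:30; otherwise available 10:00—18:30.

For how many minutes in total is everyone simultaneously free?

75 minutes

Jamal free within 10:00–18:30: 10:00–11:15, 12:30–16:45.
Sofia free within 10:00–18:30: 11:00–12:30, 13:15–13:30, 15:30–18:30.
Mina ∩ Tomás: 11:15–12:00, 15:15–18:30.
Mina ∩ Tomás ∩ Jamal: 15:15–16:45.
Mina ∩ Tomás ∩ Jamal ∩ Sofia: 15:30–16:45.
Total common minutes: 75.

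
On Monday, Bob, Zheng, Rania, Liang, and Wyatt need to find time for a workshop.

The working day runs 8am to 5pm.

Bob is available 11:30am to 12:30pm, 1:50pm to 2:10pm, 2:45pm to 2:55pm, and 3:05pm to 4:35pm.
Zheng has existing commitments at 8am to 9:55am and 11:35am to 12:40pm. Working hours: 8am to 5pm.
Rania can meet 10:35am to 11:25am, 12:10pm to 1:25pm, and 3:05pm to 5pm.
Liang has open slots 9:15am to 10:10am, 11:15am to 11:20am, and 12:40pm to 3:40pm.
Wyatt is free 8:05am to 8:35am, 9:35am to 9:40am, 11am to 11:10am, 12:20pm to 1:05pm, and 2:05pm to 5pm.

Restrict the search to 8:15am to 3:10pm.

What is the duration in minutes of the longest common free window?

Zheng free within 08:00–17:00: 09:55–11:35, 12:40–17:00.
Bob ∩ Zheng: 11:30–11:35, 13:50–14:10, 14:45–14:55, 15:05–16:35.
Bob ∩ Zheng ∩ Rania: 15:05–16:35.
Bob ∩ Zheng ∩ Rania ∩ Liang: 15:05–15:40.
Bob ∩ Zheng ∩ Rania ∩ Liang ∩ Wyatt: 15:05–15:40.
Restricted to 08:15–15:10: 15:05–15:10.
Single common window of 5 minutes.

5 minutes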